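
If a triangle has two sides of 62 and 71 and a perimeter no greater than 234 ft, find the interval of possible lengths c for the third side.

Triangle inequality alone gives 9 < c < 133.
The perimeter condition gives c ≤ 234 − 62 − 71 = 101.
Intersecting the two: 9 < c ≤ 101.

9 < c ≤ 101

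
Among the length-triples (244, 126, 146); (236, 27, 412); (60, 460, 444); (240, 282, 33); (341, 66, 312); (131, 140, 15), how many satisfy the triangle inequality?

4

(126,146,244): 126+146 > 244 → valid
(27,236,412): 27+236 ≤ 412 → not valid
(60,444,460): 60+444 > 460 → valid
(33,240,282): 33+240 ≤ 282 → not valid
(66,312,341): 66+312 > 341 → valid
(15,131,140): 15+131 > 140 → valid
4 of the 6 triples form a triangle.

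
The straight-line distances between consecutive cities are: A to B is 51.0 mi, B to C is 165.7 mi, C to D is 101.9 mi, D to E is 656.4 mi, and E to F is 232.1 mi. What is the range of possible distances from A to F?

105.7 ≤ AF ≤ 1207.1 mi

The maximum is all hops collinear in one direction: 51.0 + 165.7 + 101.9 + 656.4 + 232.1 = 1207.1.
The longest hop is 656.4; the others sum to 550.7. Folding the others back against it leaves at least 656.4 − 550.7 = 105.7.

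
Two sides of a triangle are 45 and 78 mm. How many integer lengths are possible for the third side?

89

The third side lies in the open interval (33, 123).
Integers from 34 to 122 inclusive: 122 − 34 + 1 = 89.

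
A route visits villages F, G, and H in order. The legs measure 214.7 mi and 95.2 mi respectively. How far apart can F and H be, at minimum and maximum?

119.5 ≤ FH ≤ 309.9 mi

By the triangle inequality, |214.7 − 95.2| ≤ FH ≤ 214.7 + 95.2.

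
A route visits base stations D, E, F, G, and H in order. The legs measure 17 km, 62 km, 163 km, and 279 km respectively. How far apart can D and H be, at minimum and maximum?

The maximum is all hops collinear in one direction: 17 + 62 + 163 + 279 = 521.
The longest hop is 279; the others sum to 242. Folding the others back against it leaves at least 279 − 242 = 37.

37 ≤ DH ≤ 521 km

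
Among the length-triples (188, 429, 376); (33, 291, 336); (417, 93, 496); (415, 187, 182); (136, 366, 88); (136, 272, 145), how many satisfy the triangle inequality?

(188,376,429): 188+376 > 429 → valid
(33,291,336): 33+291 ≤ 336 → not valid
(93,417,496): 93+417 > 496 → valid
(182,187,415): 182+187 ≤ 415 → not valid
(88,136,366): 88+136 ≤ 366 → not valid
(136,145,272): 136+145 > 272 → valid
3 of the 6 triples form a triangle.

3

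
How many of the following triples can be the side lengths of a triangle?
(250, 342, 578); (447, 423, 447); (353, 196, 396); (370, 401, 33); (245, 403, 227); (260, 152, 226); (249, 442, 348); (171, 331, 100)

(250,342,578): 250+342 > 578 → valid
(423,447,447): 423+447 > 447 → valid
(196,353,396): 196+353 > 396 → valid
(33,370,401): 33+370 > 401 → valid
(227,245,403): 227+245 > 403 → valid
(152,226,260): 152+226 > 260 → valid
(249,348,442): 249+348 > 442 → valid
(100,171,331): 100+171 ≤ 331 → not valid
7 of the 8 triples form a triangle.

7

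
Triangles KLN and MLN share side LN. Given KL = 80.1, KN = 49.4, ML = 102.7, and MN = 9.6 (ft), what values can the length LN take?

From triangle KLN: |80.1 − 49.4| < LN < 80.1 + 49.4, i.e. 30.7 < LN < 129.5.
From triangle MLN: 93.1 < LN < 112.3.
Both must hold, so LN lies in the intersection.

93.1 < LN < 112.3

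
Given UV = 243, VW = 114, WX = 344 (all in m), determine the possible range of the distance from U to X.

0 ≤ UX ≤ 701 m

The maximum is all hops collinear in one direction: 243 + 114 + 344 = 701.
The longest hop is 344; the others sum to 357. Since 344 ≤ 357, the path can fold back on itself completely, so the minimum distance is 0.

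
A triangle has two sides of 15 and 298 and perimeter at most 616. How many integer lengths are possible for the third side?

Triangle inequality: 283 < x < 313. Perimeter ≤ 616 gives x ≤ 616 − 15 − 298 = 303.
So 283 < x ≤ 303; integers 284 through 303: 20 values.

20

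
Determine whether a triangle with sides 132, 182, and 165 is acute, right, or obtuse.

acute

Compare the square of the longest side to the sum of squares of the other two: 132² + 165² = 44649 > 33124 = 182².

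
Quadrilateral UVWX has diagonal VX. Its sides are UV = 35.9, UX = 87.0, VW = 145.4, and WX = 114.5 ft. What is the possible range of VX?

From triangle UVX: |35.9 − 87.0| < VX < 35.9 + 87.0, i.e. 51.1 < VX < 122.9.
From triangle WVX: 30.9 < VX < 259.9.
Both must hold, so VX lies in the intersection.

51.1 < VX < 122.9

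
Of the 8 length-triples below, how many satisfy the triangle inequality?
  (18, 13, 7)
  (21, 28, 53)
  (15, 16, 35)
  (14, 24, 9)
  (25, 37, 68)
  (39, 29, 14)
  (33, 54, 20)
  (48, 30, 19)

(7,13,18): 7+13 > 18 → valid
(21,28,53): 21+28 ≤ 53 → not valid
(15,16,35): 15+16 ≤ 35 → not valid
(9,14,24): 9+14 ≤ 24 → not valid
(25,37,68): 25+37 ≤ 68 → not valid
(14,29,39): 14+29 > 39 → valid
(20,33,54): 20+33 ≤ 54 → not valid
(19,30,48): 19+30 > 48 → valid
3 of the 8 triples form a triangle.

3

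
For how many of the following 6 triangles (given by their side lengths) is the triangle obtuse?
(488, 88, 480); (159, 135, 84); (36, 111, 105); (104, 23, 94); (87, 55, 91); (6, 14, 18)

2

(488,88,480): 88²+480² = 238144 = 488² → right
(159,135,84): 84²+135² = 25281 = 159² → right
(36,111,105): 36²+105² = 12321 = 111² → right
(104,23,94): 23²+94² = 9365 < 10816 = 104² → obtuse
(87,55,91): 55²+87² = 10594 > 8281 = 91² → acute
(6,14,18): 6²+14² = 232 < 324 = 18² → obtuse
2 of the 6 are obtuse.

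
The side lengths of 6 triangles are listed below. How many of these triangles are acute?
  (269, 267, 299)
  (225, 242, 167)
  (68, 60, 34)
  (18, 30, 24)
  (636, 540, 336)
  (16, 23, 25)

(269,267,299): 267²+269² = 143650 > 89401 = 299² → acute
(225,242,167): 167²+225² = 78514 > 58564 = 242² → acute
(68,60,34): 34²+60² = 4756 > 4624 = 68² → acute
(18,30,24): 18²+24² = 900 = 30² → right
(636,540,336): 336²+540² = 404496 = 636² → right
(16,23,25): 16²+23² = 785 > 625 = 25² → acute
4 of the 6 are acute.

4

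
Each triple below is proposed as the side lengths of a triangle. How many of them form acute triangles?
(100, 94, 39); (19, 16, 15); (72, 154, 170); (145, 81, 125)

3

(100,94,39): 39²+94² = 10357 > 10000 = 100² → acute
(19,16,15): 15²+16² = 481 > 361 = 19² → acute
(72,154,170): 72²+154² = 28900 = 170² → right
(145,81,125): 81²+125² = 22186 > 21025 = 145² → acute
3 of the 4 are acute.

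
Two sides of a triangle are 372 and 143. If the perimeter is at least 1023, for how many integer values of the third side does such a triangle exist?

Triangle inequality: 229 < x < 515. Perimeter ≥ 1023 gives x ≥ 1023 − 372 − 143 = 508.
So 508 ≤ x < 515; integers 508 through 514: 7 values.

7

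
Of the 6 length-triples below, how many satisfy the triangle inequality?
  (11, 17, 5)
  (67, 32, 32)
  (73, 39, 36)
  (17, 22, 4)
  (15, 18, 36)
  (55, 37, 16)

(5,11,17): 5+11 ≤ 17 → not valid
(32,32,67): 32+32 ≤ 67 → not valid
(36,39,73): 36+39 > 73 → valid
(4,17,22): 4+17 ≤ 22 → not valid
(15,18,36): 15+18 ≤ 36 → not valid
(16,37,55): 16+37 ≤ 55 → not valid
1 of the 6 triples forms a triangle.

1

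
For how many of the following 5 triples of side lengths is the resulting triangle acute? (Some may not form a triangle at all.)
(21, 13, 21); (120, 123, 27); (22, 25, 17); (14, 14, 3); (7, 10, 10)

(21,13,21): 13²+21² = 610 > 441 = 21² → acute
(120,123,27): 27²+120² = 15129 = 123² → right
(22,25,17): 17²+22² = 773 > 625 = 25² → acute
(14,14,3): 3²+14² = 205 > 196 = 14² → acute
(7,10,10): 7²+10² = 149 > 100 = 10² → acute
4 of the 5 are acute.

4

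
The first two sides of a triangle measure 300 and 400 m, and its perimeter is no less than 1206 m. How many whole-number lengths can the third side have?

Triangle inequality: 100 < x < 700. Perimeter ≥ 1206 gives x ≥ 1206 − 300 − 400 = 506.
So 506 ≤ x < 700; integers 506 through 699: 194 values.

194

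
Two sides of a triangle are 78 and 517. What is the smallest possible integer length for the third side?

440

The third side must be strictly greater than |78 − 517| = 439.
The smallest integer above 439 is 440.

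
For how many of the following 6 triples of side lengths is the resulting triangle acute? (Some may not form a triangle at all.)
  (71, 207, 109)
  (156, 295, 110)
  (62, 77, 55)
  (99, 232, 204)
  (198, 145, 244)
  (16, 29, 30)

3

(71,207,109): 71+109 ≤ 207, not a triangle
(156,295,110): 110+156 ≤ 295, not a triangle
(62,77,55): 55²+62² = 6869 > 5929 = 77² → acute
(99,232,204): 99²+204² = 51417 < 53824 = 232² → obtuse
(198,145,244): 145²+198² = 60229 > 59536 = 244² → acute
(16,29,30): 16²+29² = 1097 > 900 = 30² → acute
3 of the 6 are acute.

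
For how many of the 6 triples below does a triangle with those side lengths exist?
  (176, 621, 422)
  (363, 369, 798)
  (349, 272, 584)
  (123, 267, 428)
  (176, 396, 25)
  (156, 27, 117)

1

(176,422,621): 176+422 ≤ 621 → not valid
(363,369,798): 363+369 ≤ 798 → not valid
(272,349,584): 272+349 > 584 → valid
(123,267,428): 123+267 ≤ 428 → not valid
(25,176,396): 25+176 ≤ 396 → not valid
(27,117,156): 27+117 ≤ 156 → not valid
1 of the 6 triples forms a triangle.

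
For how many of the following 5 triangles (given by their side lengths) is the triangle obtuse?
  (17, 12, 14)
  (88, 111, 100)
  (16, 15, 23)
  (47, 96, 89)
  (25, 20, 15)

(17,12,14): 12²+14² = 340 > 289 = 17² → acute
(88,111,100): 88²+100² = 17744 > 12321 = 111² → acute
(16,15,23): 15²+16² = 481 < 529 = 23² → obtuse
(47,96,89): 47²+89² = 10130 > 9216 = 96² → acute
(25,20,15): 15²+20² = 625 = 25² → right
1 of the 5 is obtuse.

1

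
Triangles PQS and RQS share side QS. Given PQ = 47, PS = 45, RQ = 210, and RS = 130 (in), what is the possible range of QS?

From triangle PQS: |47 − 45| < QS < 47 + 45, i.e. 2 < QS < 92.
From triangle RQS: 80 < QS < 340.
Both must hold, so QS lies in the intersection.

80 < QS < 92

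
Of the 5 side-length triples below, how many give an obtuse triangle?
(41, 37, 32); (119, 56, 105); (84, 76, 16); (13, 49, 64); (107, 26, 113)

(41,37,32): 32²+37² = 2393 > 1681 = 41² → acute
(119,56,105): 56²+105² = 14161 = 119² → right
(84,76,16): 16²+76² = 6032 < 7056 = 84² → obtuse
(13,49,64): 13+49 ≤ 64, not a triangle
(107,26,113): 26²+107² = 12125 < 12769 = 113² → obtuse
2 of the 5 are obtuse.

2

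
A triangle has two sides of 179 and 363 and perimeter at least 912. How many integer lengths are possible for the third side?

172

Triangle inequality: 184 < x < 542. Perimeter ≥ 912 gives x ≥ 912 − 179 − 363 = 370.
So 370 ≤ x < 542; integers 370 through 541: 172 values.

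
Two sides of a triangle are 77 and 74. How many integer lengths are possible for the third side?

147

The third side lies in the open interval (3, 151).
Integers from 4 to 150 inclusive: 150 − 4 + 1 = 147.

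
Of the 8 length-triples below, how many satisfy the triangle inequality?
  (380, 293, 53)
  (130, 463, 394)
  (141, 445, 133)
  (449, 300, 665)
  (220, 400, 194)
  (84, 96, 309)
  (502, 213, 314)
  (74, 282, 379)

4

(53,293,380): 53+293 ≤ 380 → not valid
(130,394,463): 130+394 > 463 → valid
(133,141,445): 133+141 ≤ 445 → not valid
(300,449,665): 300+449 > 665 → valid
(194,220,400): 194+220 > 400 → valid
(84,96,309): 84+96 ≤ 309 → not valid
(213,314,502): 213+314 > 502 → valid
(74,282,379): 74+282 ≤ 379 → not valid
4 of the 8 triples form a triangle.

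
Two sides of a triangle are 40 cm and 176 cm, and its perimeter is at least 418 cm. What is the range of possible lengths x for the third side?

Triangle inequality alone gives 136 < x < 216.
The perimeter condition gives x ≥ 418 − 40 − 176 = 202.
Intersecting the two: 202 ≤ x < 216.

202 ≤ x < 216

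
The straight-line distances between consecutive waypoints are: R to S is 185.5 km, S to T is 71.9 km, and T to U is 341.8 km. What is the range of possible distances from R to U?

84.4 ≤ RU ≤ 599.2 km

The maximum is all hops collinear in one direction: 185.5 + 71.9 + 341.8 = 599.2.
The longest hop is 341.8; the others sum to 257.4. Folding the others back against it leaves at least 341.8 − 257.4 = 84.4.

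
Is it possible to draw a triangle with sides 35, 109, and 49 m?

No

The longest side is 109, but the other two sum to only 84.
84 < 109, so the triangle inequality fails.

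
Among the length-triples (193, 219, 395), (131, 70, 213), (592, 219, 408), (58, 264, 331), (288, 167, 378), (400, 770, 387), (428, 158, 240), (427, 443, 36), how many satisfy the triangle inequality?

5

(193,219,395): 193+219 > 395 → valid
(70,131,213): 70+131 ≤ 213 → not valid
(219,408,592): 219+408 > 592 → valid
(58,264,331): 58+264 ≤ 331 → not valid
(167,288,378): 167+288 > 378 → valid
(387,400,770): 387+400 > 770 → valid
(158,240,428): 158+240 ≤ 428 → not valid
(36,427,443): 36+427 > 443 → valid
5 of the 8 triples form a triangle.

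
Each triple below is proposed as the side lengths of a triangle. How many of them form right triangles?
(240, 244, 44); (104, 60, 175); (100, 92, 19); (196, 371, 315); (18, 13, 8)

2

(240,244,44): 44²+240² = 59536 = 244² → right
(104,60,175): 60+104 ≤ 175, not a triangle
(100,92,19): 19²+92² = 8825 < 10000 = 100² → obtuse
(196,371,315): 196²+315² = 137641 = 371² → right
(18,13,8): 8²+13² = 233 < 324 = 18² → obtuse
2 of the 5 are right.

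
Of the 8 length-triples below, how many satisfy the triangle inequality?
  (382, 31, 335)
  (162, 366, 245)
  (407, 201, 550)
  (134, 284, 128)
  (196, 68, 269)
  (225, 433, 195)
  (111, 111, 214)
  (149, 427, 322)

(31,335,382): 31+335 ≤ 382 → not valid
(162,245,366): 162+245 > 366 → valid
(201,407,550): 201+407 > 550 → valid
(128,134,284): 128+134 ≤ 284 → not valid
(68,196,269): 68+196 ≤ 269 → not valid
(195,225,433): 195+225 ≤ 433 → not valid
(111,111,214): 111+111 > 214 → valid
(149,322,427): 149+322 > 427 → valid
4 of the 8 triples form a triangle.

4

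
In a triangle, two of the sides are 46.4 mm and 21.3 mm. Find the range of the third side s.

25.1 < s < 67.7 (mm)

By the triangle inequality, s must be less than 46.4 + 21.3 = 67.7 and greater than |46.4 − 21.3| = 25.1.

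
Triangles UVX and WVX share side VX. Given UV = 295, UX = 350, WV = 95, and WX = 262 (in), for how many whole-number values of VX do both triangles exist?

189

From triangle UVX: 55 < VX < 645.
From triangle WVX: 167 < VX < 357.
Intersection: 167 < VX < 357, so integers 168 through 356: 189 values.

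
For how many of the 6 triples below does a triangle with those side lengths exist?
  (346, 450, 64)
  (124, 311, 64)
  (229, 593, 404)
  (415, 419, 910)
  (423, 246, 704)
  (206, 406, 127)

1

(64,346,450): 64+346 ≤ 450 → not valid
(64,124,311): 64+124 ≤ 311 → not valid
(229,404,593): 229+404 > 593 → valid
(415,419,910): 415+419 ≤ 910 → not valid
(246,423,704): 246+423 ≤ 704 → not valid
(127,206,406): 127+206 ≤ 406 → not valid
1 of the 6 triples forms a triangle.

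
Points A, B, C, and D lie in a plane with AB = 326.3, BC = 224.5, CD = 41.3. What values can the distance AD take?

60.5 ≤ AD ≤ 592.1

The maximum is all hops collinear in one direction: 326.3 + 224.5 + 41.3 = 592.1.
The longest hop is 326.3; the others sum to 265.8. Folding the others back against it leaves at least 326.3 − 265.8 = 60.5.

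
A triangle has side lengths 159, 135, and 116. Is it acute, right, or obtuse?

Compare the square of the longest side to the sum of squares of the other two: 116² + 135² = 31681 > 25281 = 159².

acute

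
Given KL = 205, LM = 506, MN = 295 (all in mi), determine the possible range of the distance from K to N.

6 ≤ KN ≤ 1006 mi

The maximum is all hops collinear in one direction: 205 + 506 + 295 = 1006.
The longest hop is 506; the others sum to 500. Folding the others back against it leaves at least 506 − 500 = 6.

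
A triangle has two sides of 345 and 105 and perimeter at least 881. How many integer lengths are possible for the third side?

Triangle inequality: 240 < x < 450. Perimeter ≥ 881 gives x ≥ 881 − 345 − 105 = 431.
So 431 ≤ x < 450; integers 431 through 449: 19 values.

19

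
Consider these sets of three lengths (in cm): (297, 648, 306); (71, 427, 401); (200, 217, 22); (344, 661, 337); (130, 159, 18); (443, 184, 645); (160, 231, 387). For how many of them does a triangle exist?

4

(297,306,648): 297+306 ≤ 648 → not valid
(71,401,427): 71+401 > 427 → valid
(22,200,217): 22+200 > 217 → valid
(337,344,661): 337+344 > 661 → valid
(18,130,159): 18+130 ≤ 159 → not valid
(184,443,645): 184+443 ≤ 645 → not valid
(160,231,387): 160+231 > 387 → valid
4 of the 7 triples form a triangle.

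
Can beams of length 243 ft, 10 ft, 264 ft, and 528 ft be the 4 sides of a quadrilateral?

No

For a quadrilateral, each side must be shorter than the sum of the others.
Here the longest side is 528, but the remaining 3 sides sum to only 517.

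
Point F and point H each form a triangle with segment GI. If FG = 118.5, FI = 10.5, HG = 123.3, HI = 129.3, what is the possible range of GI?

108.0 < GI < 129.0

From triangle FGI: |118.5 − 10.5| < GI < 118.5 + 10.5, i.e. 108.0 < GI < 129.0.
From triangle HGI: 6.0 < GI < 252.6.
Both must hold, so GI lies in the intersection.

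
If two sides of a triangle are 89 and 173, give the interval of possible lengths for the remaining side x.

84 < x < 262

By the triangle inequality, x must be less than 89 + 173 = 262 and greater than |89 − 173| = 84.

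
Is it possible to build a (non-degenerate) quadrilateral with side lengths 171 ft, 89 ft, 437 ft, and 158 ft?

For a quadrilateral, each side must be shorter than the sum of the others.
Here the longest side is 437, but the remaining 3 sides sum to only 418.

No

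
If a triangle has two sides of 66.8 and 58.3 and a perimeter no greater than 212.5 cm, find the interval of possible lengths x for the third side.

Triangle inequality alone gives 8.5 < x < 125.1.
The perimeter condition gives x ≤ 212.5 − 66.8 − 58.3 = 87.4.
Intersecting the two: 8.5 < x ≤ 87.4.

8.5 < x ≤ 87.4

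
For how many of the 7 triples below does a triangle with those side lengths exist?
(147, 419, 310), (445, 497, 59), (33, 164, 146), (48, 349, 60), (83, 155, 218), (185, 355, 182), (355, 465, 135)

(147,310,419): 147+310 > 419 → valid
(59,445,497): 59+445 > 497 → valid
(33,146,164): 33+146 > 164 → valid
(48,60,349): 48+60 ≤ 349 → not valid
(83,155,218): 83+155 > 218 → valid
(182,185,355): 182+185 > 355 → valid
(135,355,465): 135+355 > 465 → valid
6 of the 7 triples form a triangle.

6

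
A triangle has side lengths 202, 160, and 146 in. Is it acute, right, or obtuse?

acute

Compare the square of the longest side to the sum of squares of the other two: 146² + 160² = 46916 > 40804 = 202².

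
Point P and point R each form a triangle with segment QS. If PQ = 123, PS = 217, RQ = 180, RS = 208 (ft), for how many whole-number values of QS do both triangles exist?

245

From triangle PQS: 94 < QS < 340.
From triangle RQS: 28 < QS < 388.
Intersection: 94 < QS < 340, so integers 95 through 339: 245 values.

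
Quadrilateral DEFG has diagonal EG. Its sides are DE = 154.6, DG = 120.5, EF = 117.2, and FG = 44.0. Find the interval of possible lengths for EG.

From triangle DEG: |154.6 − 120.5| < EG < 154.6 + 120.5, i.e. 34.1 < EG < 275.1.
From triangle FEG: 73.2 < EG < 161.2.
Both must hold, so EG lies in the intersection.

73.2 < EG < 161.2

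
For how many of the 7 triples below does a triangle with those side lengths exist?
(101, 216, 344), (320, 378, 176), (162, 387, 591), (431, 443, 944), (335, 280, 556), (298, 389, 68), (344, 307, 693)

2

(101,216,344): 101+216 ≤ 344 → not valid
(176,320,378): 176+320 > 378 → valid
(162,387,591): 162+387 ≤ 591 → not valid
(431,443,944): 431+443 ≤ 944 → not valid
(280,335,556): 280+335 > 556 → valid
(68,298,389): 68+298 ≤ 389 → not valid
(307,344,693): 307+344 ≤ 693 → not valid
2 of the 7 triples form a triangle.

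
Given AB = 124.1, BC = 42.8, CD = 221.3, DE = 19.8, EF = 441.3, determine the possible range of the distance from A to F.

33.3 ≤ AF ≤ 849.3

The maximum is all hops collinear in one direction: 124.1 + 42.8 + 221.3 + 19.8 + 441.3 = 849.3.
The longest hop is 441.3; the others sum to 408.0. Folding the others back against it leaves at least 441.3 − 408.0 = 33.3.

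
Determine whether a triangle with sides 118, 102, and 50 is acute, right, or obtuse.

obtuse

Compare the square of the longest side to the sum of squares of the other two: 50² + 102² = 12904 < 13924 = 118².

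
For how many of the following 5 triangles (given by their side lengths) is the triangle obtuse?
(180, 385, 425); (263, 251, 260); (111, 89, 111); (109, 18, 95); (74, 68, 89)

1

(180,385,425): 180²+385² = 180625 = 425² → right
(263,251,260): 251²+260² = 130601 > 69169 = 263² → acute
(111,89,111): 89²+111² = 20242 > 12321 = 111² → acute
(109,18,95): 18²+95² = 9349 < 11881 = 109² → obtuse
(74,68,89): 68²+74² = 10100 > 7921 = 89² → acute
1 of the 5 is obtuse.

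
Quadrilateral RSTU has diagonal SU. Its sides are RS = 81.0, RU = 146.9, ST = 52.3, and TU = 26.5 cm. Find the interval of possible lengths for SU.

From triangle RSU: |81.0 − 146.9| < SU < 81.0 + 146.9, i.e. 65.9 < SU < 227.9.
From triangle TSU: 25.8 < SU < 78.8.
Both must hold, so SU lies in the intersection.

65.9 < SU < 78.8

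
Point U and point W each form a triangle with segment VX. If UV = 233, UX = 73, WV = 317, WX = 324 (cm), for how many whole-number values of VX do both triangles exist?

145

From triangle UVX: 160 < VX < 306.
From triangle WVX: 7 < VX < 641.
Intersection: 160 < VX < 306, so integers 161 through 305: 145 values.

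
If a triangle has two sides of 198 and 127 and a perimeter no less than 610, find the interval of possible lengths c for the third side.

Triangle inequality alone gives 71 < c < 325.
The perimeter condition gives c ≥ 610 − 198 − 127 = 285.
Intersecting the two: 285 ≤ c < 325.

285 ≤ c < 325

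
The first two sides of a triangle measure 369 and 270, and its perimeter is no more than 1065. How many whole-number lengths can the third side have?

327

Triangle inequality: 99 < x < 639. Perimeter ≤ 1065 gives x ≤ 1065 − 369 − 270 = 426.
So 99 < x ≤ 426; integers 100 through 426: 327 values.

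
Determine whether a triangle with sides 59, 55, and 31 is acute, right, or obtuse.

Compare the square of the longest side to the sum of squares of the other two: 31² + 55² = 3986 > 3481 = 59².

acute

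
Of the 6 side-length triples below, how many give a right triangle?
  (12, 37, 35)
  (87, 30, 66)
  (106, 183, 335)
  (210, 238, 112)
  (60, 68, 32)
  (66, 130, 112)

4

(12,37,35): 12²+35² = 1369 = 37² → right
(87,30,66): 30²+66² = 5256 < 7569 = 87² → obtuse
(106,183,335): 106+183 ≤ 335, not a triangle
(210,238,112): 112²+210² = 56644 = 238² → right
(60,68,32): 32²+60² = 4624 = 68² → right
(66,130,112): 66²+112² = 16900 = 130² → right
4 of the 6 are right.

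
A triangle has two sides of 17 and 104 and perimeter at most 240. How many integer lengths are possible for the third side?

32

Triangle inequality: 87 < x < 121. Perimeter ≤ 240 gives x ≤ 240 − 17 − 104 = 119.
So 87 < x ≤ 119; integers 88 through 119: 32 values.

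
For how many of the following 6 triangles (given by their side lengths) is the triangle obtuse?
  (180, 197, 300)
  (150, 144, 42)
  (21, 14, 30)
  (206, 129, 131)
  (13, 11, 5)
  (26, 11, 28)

4

(180,197,300): 180²+197² = 71209 < 90000 = 300² → obtuse
(150,144,42): 42²+144² = 22500 = 150² → right
(21,14,30): 14²+21² = 637 < 900 = 30² → obtuse
(206,129,131): 129²+131² = 33802 < 42436 = 206² → obtuse
(13,11,5): 5²+11² = 146 < 169 = 13² → obtuse
(26,11,28): 11²+26² = 797 > 784 = 28² → acute
4 of the 6 are obtuse.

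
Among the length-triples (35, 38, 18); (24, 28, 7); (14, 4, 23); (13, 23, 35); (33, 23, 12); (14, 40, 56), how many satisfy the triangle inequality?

4

(18,35,38): 18+35 > 38 → valid
(7,24,28): 7+24 > 28 → valid
(4,14,23): 4+14 ≤ 23 → not valid
(13,23,35): 13+23 > 35 → valid
(12,23,33): 12+23 > 33 → valid
(14,40,56): 14+40 ≤ 56 → not valid
4 of the 6 triples form a triangle.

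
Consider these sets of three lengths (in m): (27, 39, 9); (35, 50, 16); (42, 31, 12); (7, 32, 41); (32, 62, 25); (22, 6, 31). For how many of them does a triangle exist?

(9,27,39): 9+27 ≤ 39 → not valid
(16,35,50): 16+35 > 50 → valid
(12,31,42): 12+31 > 42 → valid
(7,32,41): 7+32 ≤ 41 → not valid
(25,32,62): 25+32 ≤ 62 → not valid
(6,22,31): 6+22 ≤ 31 → not valid
2 of the 6 triples form a triangle.

2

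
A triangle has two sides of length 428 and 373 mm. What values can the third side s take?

55 < s < 801

By the triangle inequality, s must be less than 428 + 373 = 801 and greater than |428 − 373| = 55.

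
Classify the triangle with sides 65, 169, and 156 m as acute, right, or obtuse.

right

Compare the square of the longest side to the sum of squares of the other two: 65² + 156² = 28561 = 169².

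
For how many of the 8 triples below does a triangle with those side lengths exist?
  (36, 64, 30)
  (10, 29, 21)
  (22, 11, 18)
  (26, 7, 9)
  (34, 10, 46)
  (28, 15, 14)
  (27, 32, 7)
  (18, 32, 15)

(30,36,64): 30+36 > 64 → valid
(10,21,29): 10+21 > 29 → valid
(11,18,22): 11+18 > 22 → valid
(7,9,26): 7+9 ≤ 26 → not valid
(10,34,46): 10+34 ≤ 46 → not valid
(14,15,28): 14+15 > 28 → valid
(7,27,32): 7+27 > 32 → valid
(15,18,32): 15+18 > 32 → valid
6 of the 8 triples form a triangle.

6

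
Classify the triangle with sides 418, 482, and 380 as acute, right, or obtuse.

Compare the square of the longest side to the sum of squares of the other two: 380² + 418² = 319124 > 232324 = 482².

acute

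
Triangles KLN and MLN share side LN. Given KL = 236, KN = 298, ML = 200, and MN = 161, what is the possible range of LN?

62 < LN < 361

From triangle KLN: |236 − 298| < LN < 236 + 298, i.e. 62 < LN < 534.
From triangle MLN: 39 < LN < 361.
Both must hold, so LN lies in the intersection.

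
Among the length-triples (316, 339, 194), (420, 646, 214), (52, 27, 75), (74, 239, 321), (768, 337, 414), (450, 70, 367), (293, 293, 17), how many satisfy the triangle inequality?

3

(194,316,339): 194+316 > 339 → valid
(214,420,646): 214+420 ≤ 646 → not valid
(27,52,75): 27+52 > 75 → valid
(74,239,321): 74+239 ≤ 321 → not valid
(337,414,768): 337+414 ≤ 768 → not valid
(70,367,450): 70+367 ≤ 450 → not valid
(17,293,293): 17+293 > 293 → valid
3 of the 7 triples form a triangle.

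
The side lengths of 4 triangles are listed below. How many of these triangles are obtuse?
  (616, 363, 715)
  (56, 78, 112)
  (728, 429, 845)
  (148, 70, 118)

2

(616,363,715): 363²+616² = 511225 = 715² → right
(56,78,112): 56²+78² = 9220 < 12544 = 112² → obtuse
(728,429,845): 429²+728² = 714025 = 845² → right
(148,70,118): 70²+118² = 18824 < 21904 = 148² → obtuse
2 of the 4 are obtuse.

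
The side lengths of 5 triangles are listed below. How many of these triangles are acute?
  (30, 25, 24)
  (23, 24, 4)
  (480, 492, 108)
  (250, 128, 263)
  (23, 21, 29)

(30,25,24): 24²+25² = 1201 > 900 = 30² → acute
(23,24,4): 4²+23² = 545 < 576 = 24² → obtuse
(480,492,108): 108²+480² = 242064 = 492² → right
(250,128,263): 128²+250² = 78884 > 69169 = 263² → acute
(23,21,29): 21²+23² = 970 > 841 = 29² → acute
3 of the 5 are acute.

3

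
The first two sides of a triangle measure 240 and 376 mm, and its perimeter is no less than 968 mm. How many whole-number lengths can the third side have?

Triangle inequality: 136 < x < 616. Perimeter ≥ 968 gives x ≥ 968 − 240 − 376 = 352.
So 352 ≤ x < 616; integers 352 through 615: 264 values.

264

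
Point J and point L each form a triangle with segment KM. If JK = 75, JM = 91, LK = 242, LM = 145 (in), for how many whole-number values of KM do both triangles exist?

From triangle JKM: 16 < KM < 166.
From triangle LKM: 97 < KM < 387.
Intersection: 97 < KM < 166, so integers 98 through 165: 68 values.

68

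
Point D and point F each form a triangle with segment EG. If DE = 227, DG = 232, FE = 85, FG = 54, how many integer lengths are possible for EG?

107

From triangle DEG: 5 < EG < 459.
From triangle FEG: 31 < EG < 139.
Intersection: 31 < EG < 139, so integers 32 through 138: 107 values.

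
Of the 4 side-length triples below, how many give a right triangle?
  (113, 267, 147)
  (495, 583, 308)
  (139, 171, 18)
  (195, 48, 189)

2

(113,267,147): 113+147 ≤ 267, not a triangle
(495,583,308): 308²+495² = 339889 = 583² → right
(139,171,18): 18+139 ≤ 171, not a triangle
(195,48,189): 48²+189² = 38025 = 195² → right
2 of the 4 are right.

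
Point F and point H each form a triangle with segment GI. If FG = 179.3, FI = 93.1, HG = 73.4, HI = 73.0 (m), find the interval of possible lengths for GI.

86.2 < GI < 146.4

From triangle FGI: |179.3 − 93.1| < GI < 179.3 + 93.1, i.e. 86.2 < GI < 272.4.
From triangle HGI: 0.4 < GI < 146.4.
Both must hold, so GI lies in the intersection.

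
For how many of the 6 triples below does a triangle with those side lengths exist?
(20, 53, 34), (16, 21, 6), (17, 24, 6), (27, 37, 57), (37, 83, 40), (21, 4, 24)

4

(20,34,53): 20+34 > 53 → valid
(6,16,21): 6+16 > 21 → valid
(6,17,24): 6+17 ≤ 24 → not valid
(27,37,57): 27+37 > 57 → valid
(37,40,83): 37+40 ≤ 83 → not valid
(4,21,24): 4+21 > 24 → valid
4 of the 6 triples form a triangle.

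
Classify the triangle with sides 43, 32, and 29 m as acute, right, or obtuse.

Compare the square of the longest side to the sum of squares of the other two: 29² + 32² = 1865 > 1849 = 43².

acute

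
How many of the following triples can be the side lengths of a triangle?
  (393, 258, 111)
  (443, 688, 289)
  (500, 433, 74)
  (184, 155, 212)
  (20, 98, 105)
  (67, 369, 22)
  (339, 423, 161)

5

(111,258,393): 111+258 ≤ 393 → not valid
(289,443,688): 289+443 > 688 → valid
(74,433,500): 74+433 > 500 → valid
(155,184,212): 155+184 > 212 → valid
(20,98,105): 20+98 > 105 → valid
(22,67,369): 22+67 ≤ 369 → not valid
(161,339,423): 161+339 > 423 → valid
5 of the 7 triples form a triangle.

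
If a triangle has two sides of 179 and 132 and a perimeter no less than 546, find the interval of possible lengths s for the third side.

235 ≤ s < 311

Triangle inequality alone gives 47 < s < 311.
The perimeter condition gives s ≥ 546 − 179 − 132 = 235.
Intersecting the two: 235 ≤ s < 311.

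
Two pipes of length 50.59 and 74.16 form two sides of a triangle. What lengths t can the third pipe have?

23.57 < t < 124.75

By the triangle inequality, t must be less than 50.59 + 74.16 = 124.75 and greater than |50.59 − 74.16| = 23.57.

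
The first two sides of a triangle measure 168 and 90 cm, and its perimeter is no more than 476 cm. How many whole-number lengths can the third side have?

Triangle inequality: 78 < x < 258. Perimeter ≤ 476 gives x ≤ 476 − 168 − 90 = 218.
So 78 < x ≤ 218; integers 79 through 218: 140 values.

140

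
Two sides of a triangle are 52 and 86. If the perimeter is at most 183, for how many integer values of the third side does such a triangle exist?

11

Triangle inequality: 34 < x < 138. Perimeter ≤ 183 gives x ≤ 183 − 52 − 86 = 45.
So 34 < x ≤ 45; integers 35 through 45: 11 values.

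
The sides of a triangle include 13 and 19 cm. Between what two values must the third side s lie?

6 < s < 32

By the triangle inequality, s must be less than 13 + 19 = 32 and greater than |13 − 19| = 6.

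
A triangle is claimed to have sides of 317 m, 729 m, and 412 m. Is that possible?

The two shorter sides sum to 729, exactly equal to the longest side 729.
That gives only a degenerate (flat) triangle — the inequality must be strict.

No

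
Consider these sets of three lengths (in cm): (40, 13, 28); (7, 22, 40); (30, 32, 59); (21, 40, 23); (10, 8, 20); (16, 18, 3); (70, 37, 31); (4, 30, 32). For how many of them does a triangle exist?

(13,28,40): 13+28 > 40 → valid
(7,22,40): 7+22 ≤ 40 → not valid
(30,32,59): 30+32 > 59 → valid
(21,23,40): 21+23 > 40 → valid
(8,10,20): 8+10 ≤ 20 → not valid
(3,16,18): 3+16 > 18 → valid
(31,37,70): 31+37 ≤ 70 → not valid
(4,30,32): 4+30 > 32 → valid
5 of the 8 triples form a triangle.

5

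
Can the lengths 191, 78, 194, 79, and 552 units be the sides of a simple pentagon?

No

For a pentagon, each side must be shorter than the sum of the others.
Here the longest side is 552, but the remaining 4 sides sum to only 542.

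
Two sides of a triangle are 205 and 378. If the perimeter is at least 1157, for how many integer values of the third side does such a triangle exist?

Triangle inequality: 173 < x < 583. Perimeter ≥ 1157 gives x ≥ 1157 − 205 − 378 = 574.
So 574 ≤ x < 583; integers 574 through 582: 9 values.

9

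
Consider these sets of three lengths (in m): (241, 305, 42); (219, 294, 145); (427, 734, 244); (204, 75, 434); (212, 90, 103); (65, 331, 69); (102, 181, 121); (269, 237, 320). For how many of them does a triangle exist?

(42,241,305): 42+241 ≤ 305 → not valid
(145,219,294): 145+219 > 294 → valid
(244,427,734): 244+427 ≤ 734 → not valid
(75,204,434): 75+204 ≤ 434 → not valid
(90,103,212): 90+103 ≤ 212 → not valid
(65,69,331): 65+69 ≤ 331 → not valid
(102,121,181): 102+121 > 181 → valid
(237,269,320): 237+269 > 320 → valid
3 of the 8 triples form a triangle.

3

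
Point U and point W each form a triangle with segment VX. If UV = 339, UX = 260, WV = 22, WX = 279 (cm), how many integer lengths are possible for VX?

From triangle UVX: 79 < VX < 599.
From triangle WVX: 257 < VX < 301.
Intersection: 257 < VX < 301, so integers 258 through 300: 43 values.

43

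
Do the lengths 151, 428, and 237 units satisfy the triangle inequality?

The longest side is 428, but the other two sum to only 388.
388 < 428, so the triangle inequality fails.

No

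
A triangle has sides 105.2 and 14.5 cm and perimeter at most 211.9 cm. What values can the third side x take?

90.7 < x ≤ 92.2 cm

Triangle inequality alone gives 90.7 < x < 119.7.
The perimeter condition gives x ≤ 211.9 − 105.2 − 14.5 = 92.2.
Intersecting the two: 90.7 < x ≤ 92.2.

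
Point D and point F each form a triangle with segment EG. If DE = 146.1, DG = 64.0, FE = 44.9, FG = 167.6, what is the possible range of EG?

122.7 < EG < 210.1

From triangle DEG: |146.1 − 64.0| < EG < 146.1 + 64.0, i.e. 82.1 < EG < 210.1.
From triangle FEG: 122.7 < EG < 212.5.
Both must hold, so EG lies in the intersection.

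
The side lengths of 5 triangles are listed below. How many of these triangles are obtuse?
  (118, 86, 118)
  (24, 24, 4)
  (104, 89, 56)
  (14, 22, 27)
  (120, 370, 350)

(118,86,118): 86²+118² = 21320 > 13924 = 118² → acute
(24,24,4): 4²+24² = 592 > 576 = 24² → acute
(104,89,56): 56²+89² = 11057 > 10816 = 104² → acute
(14,22,27): 14²+22² = 680 < 729 = 27² → obtuse
(120,370,350): 120²+350² = 136900 = 370² → right
1 of the 5 is obtuse.

1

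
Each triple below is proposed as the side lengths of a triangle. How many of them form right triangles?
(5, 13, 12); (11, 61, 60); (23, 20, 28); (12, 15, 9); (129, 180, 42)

3

(5,13,12): 5²+12² = 169 = 13² → right
(11,61,60): 11²+60² = 3721 = 61² → right
(23,20,28): 20²+23² = 929 > 784 = 28² → acute
(12,15,9): 9²+12² = 225 = 15² → right
(129,180,42): 42+129 ≤ 180, not a triangle
3 of the 5 are right.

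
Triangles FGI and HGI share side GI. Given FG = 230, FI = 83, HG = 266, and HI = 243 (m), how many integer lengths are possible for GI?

165

From triangle FGI: 147 < GI < 313.
From triangle HGI: 23 < GI < 509.
Intersection: 147 < GI < 313, so integers 148 through 312: 165 values.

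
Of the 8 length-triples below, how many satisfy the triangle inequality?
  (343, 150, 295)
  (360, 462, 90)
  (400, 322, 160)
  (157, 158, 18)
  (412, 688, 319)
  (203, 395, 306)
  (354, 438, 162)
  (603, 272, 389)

(150,295,343): 150+295 > 343 → valid
(90,360,462): 90+360 ≤ 462 → not valid
(160,322,400): 160+322 > 400 → valid
(18,157,158): 18+157 > 158 → valid
(319,412,688): 319+412 > 688 → valid
(203,306,395): 203+306 > 395 → valid
(162,354,438): 162+354 > 438 → valid
(272,389,603): 272+389 > 603 → valid
7 of the 8 triples form a triangle.

7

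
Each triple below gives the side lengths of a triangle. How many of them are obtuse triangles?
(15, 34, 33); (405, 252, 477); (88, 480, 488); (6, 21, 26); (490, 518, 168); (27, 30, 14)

1

(15,34,33): 15²+33² = 1314 > 1156 = 34² → acute
(405,252,477): 252²+405² = 227529 = 477² → right
(88,480,488): 88²+480² = 238144 = 488² → right
(6,21,26): 6²+21² = 477 < 676 = 26² → obtuse
(490,518,168): 168²+490² = 268324 = 518² → right
(27,30,14): 14²+27² = 925 > 900 = 30² → acute
1 of the 6 is obtuse.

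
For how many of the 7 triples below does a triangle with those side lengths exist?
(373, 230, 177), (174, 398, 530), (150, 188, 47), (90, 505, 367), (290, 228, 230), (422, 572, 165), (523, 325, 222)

6

(177,230,373): 177+230 > 373 → valid
(174,398,530): 174+398 > 530 → valid
(47,150,188): 47+150 > 188 → valid
(90,367,505): 90+367 ≤ 505 → not valid
(228,230,290): 228+230 > 290 → valid
(165,422,572): 165+422 > 572 → valid
(222,325,523): 222+325 > 523 → valid
6 of the 7 triples form a triangle.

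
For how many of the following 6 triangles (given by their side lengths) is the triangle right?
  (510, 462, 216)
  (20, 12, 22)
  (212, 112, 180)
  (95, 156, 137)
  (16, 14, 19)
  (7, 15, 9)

2

(510,462,216): 216²+462² = 260100 = 510² → right
(20,12,22): 12²+20² = 544 > 484 = 22² → acute
(212,112,180): 112²+180² = 44944 = 212² → right
(95,156,137): 95²+137² = 27794 > 24336 = 156² → acute
(16,14,19): 14²+16² = 452 > 361 = 19² → acute
(7,15,9): 7²+9² = 130 < 225 = 15² → obtuse
2 of the 6 are right.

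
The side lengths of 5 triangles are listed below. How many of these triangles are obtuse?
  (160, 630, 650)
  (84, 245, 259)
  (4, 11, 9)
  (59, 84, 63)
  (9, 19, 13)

(160,630,650): 160²+630² = 422500 = 650² → right
(84,245,259): 84²+245² = 67081 = 259² → right
(4,11,9): 4²+9² = 97 < 121 = 11² → obtuse
(59,84,63): 59²+63² = 7450 > 7056 = 84² → acute
(9,19,13): 9²+13² = 250 < 361 = 19² → obtuse
2 of the 5 are obtuse.

2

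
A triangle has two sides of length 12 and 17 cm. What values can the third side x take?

By the triangle inequality, x must be less than 12 + 17 = 29 and greater than |12 − 17| = 5.

5 < x < 29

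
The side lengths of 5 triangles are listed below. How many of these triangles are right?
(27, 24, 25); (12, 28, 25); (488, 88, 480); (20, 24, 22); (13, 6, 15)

(27,24,25): 24²+25² = 1201 > 729 = 27² → acute
(12,28,25): 12²+25² = 769 < 784 = 28² → obtuse
(488,88,480): 88²+480² = 238144 = 488² → right
(20,24,22): 20²+22² = 884 > 576 = 24² → acute
(13,6,15): 6²+13² = 205 < 225 = 15² → obtuse
1 of the 5 is right.

1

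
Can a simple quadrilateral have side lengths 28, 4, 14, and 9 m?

No

For a quadrilateral, each side must be shorter than the sum of the others.
Here the longest side is 28, but the remaining 3 sides sum to only 27.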